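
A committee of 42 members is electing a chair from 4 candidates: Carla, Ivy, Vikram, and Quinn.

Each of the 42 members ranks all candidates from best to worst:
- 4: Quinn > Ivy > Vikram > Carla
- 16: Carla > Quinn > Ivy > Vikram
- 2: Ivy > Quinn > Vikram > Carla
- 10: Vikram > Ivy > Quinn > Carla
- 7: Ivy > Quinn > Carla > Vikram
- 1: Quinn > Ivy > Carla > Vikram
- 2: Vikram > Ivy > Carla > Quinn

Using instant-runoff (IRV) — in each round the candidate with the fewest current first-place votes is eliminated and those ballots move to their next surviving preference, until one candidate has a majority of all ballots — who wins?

Ivy

Round 1: Carla 16, Ivy 9, Vikram 12, Quinn 5. Quinn eliminated.
Round 2: Carla 16, Ivy 14, Vikram 12. Vikram eliminated.
Round 3: Carla 16, Ivy 26. Ivy has a majority (≥22).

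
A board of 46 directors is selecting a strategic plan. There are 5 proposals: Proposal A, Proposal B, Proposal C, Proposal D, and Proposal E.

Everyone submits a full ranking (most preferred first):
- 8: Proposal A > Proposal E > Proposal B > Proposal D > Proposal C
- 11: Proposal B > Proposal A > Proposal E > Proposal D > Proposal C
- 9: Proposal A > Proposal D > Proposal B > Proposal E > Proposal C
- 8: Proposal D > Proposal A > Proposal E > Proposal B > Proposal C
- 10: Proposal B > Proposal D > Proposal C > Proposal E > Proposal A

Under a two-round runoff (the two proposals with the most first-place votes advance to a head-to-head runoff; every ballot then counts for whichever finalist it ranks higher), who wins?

Round 1 first-place votes: Proposal A 17, Proposal B 21, Proposal C 0, Proposal D 8, Proposal E 0. Proposal B and Proposal A advance.
Runoff: Proposal B is ranked above Proposal A on 21 ballots, Proposal A above Proposal B on 25.

Proposal A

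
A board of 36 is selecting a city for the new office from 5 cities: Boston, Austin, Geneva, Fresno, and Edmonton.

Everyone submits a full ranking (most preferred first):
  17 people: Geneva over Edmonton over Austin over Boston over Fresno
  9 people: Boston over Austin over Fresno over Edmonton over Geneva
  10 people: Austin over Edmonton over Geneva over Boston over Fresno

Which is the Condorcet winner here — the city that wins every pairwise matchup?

Austin vs Boston: 27–9
Austin vs Geneva: 19–17
Austin vs Fresno: 36–0
Austin vs Edmonton: 19–17
Austin beats every other city.

Austin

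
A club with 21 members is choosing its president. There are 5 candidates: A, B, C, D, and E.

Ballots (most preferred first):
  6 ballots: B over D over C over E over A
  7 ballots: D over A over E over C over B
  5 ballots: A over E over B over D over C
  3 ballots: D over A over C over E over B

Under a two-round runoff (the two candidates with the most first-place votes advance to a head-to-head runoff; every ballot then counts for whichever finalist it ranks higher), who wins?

B

Round 1 first-place votes: A 5, B 6, C 0, D 10, E 0. D and B advance.
Runoff: D is ranked above B on 10 ballots, B above D on 11.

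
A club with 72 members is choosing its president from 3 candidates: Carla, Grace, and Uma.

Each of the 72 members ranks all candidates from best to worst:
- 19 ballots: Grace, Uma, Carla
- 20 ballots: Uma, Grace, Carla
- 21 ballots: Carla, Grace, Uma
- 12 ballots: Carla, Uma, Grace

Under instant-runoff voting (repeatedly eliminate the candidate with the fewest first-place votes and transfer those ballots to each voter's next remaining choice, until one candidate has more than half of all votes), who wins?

Round 1: Carla 33, Grace 19, Uma 20. Grace eliminated.
Round 2: Carla 33, Uma 39. Uma has a majority (≥37).

Uma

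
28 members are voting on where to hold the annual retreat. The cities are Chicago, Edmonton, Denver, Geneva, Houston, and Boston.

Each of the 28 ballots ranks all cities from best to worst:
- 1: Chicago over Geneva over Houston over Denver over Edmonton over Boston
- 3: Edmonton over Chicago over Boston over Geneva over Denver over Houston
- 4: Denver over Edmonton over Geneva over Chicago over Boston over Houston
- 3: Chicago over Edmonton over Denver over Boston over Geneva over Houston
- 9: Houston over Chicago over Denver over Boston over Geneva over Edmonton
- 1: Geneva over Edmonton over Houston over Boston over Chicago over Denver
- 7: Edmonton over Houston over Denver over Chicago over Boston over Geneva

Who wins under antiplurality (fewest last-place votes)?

Last-place votes: Chicago 0, Edmonton 9, Denver 1, Geneva 7, Houston 10, Boston 1.

Chicago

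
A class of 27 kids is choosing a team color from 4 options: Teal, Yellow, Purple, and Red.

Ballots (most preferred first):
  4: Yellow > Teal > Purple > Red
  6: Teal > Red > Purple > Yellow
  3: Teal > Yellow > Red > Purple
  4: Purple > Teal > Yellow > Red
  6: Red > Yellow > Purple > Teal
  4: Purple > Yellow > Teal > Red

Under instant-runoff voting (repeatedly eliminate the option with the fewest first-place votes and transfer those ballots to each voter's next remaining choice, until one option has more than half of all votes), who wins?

Purple

Round 1: Teal 9, Yellow 4, Purple 8, Red 6. Yellow eliminated.
Round 2: Teal 13, Purple 8, Red 6. Red eliminated.
Round 3: Teal 13, Purple 14. Purple has a majority (≥14).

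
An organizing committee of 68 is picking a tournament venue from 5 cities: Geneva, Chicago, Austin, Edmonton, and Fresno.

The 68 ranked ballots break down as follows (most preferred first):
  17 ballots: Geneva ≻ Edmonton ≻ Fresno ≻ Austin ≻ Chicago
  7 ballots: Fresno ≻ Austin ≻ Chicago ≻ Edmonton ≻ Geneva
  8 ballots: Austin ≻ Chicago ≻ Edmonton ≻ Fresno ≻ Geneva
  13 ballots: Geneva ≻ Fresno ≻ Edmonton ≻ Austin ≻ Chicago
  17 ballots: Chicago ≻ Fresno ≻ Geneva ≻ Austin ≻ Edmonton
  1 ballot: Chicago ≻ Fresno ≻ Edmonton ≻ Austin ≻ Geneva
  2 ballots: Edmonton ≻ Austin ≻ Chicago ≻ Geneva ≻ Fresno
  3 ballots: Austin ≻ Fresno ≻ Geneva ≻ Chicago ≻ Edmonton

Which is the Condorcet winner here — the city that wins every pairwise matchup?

Fresno

Fresno vs Geneva: 36–32
Fresno vs Chicago: 40–28
Fresno vs Austin: 55–13
Fresno vs Edmonton: 41–27
Fresno beats every other city.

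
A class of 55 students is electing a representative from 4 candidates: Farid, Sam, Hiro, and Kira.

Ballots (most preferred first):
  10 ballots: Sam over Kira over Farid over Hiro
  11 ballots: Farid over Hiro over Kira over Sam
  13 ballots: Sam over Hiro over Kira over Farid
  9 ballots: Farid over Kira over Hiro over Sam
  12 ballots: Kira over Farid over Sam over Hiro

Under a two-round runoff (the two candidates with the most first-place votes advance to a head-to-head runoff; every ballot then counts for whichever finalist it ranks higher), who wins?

Farid

Round 1 first-place votes: Farid 20, Sam 23, Hiro 0, Kira 12. Sam and Farid advance.
Runoff: Sam is ranked above Farid on 23 ballots, Farid above Sam on 32.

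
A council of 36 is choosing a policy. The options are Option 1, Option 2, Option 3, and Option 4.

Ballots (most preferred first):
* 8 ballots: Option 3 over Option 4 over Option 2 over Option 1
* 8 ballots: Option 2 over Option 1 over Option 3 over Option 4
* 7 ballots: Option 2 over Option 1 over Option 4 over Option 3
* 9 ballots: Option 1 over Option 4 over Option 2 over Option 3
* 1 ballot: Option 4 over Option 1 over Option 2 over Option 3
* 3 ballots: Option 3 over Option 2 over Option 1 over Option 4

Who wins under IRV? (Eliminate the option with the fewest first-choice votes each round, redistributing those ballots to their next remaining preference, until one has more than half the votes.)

Round 1: Option 1 9, Option 2 15, Option 3 11, Option 4 1. Option 4 eliminated.
Round 2: Option 1 10, Option 2 15, Option 3 11. Option 1 eliminated.
Round 3: Option 2 25, Option 3 11. Option 2 has a majority (≥19).

Option 2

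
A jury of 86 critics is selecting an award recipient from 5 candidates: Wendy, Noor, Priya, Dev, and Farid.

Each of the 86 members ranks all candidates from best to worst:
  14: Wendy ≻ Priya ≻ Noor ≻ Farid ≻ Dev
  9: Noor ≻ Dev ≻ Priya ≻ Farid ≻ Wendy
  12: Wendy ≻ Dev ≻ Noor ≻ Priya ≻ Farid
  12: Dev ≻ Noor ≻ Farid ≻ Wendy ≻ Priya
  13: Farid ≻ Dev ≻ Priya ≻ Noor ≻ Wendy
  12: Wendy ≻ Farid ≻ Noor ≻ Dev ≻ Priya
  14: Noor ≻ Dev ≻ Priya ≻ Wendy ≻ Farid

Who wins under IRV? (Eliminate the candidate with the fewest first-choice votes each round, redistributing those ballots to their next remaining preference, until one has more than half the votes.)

Round 1: Wendy 38, Noor 23, Priya 0, Dev 12, Farid 13. Priya eliminated.
Round 2: Wendy 38, Noor 23, Dev 12, Farid 13. Dev eliminated.
Round 3: Wendy 38, Noor 35, Farid 13. Farid eliminated.
Round 4: Wendy 38, Noor 48. Noor has a majority (≥44).

Noor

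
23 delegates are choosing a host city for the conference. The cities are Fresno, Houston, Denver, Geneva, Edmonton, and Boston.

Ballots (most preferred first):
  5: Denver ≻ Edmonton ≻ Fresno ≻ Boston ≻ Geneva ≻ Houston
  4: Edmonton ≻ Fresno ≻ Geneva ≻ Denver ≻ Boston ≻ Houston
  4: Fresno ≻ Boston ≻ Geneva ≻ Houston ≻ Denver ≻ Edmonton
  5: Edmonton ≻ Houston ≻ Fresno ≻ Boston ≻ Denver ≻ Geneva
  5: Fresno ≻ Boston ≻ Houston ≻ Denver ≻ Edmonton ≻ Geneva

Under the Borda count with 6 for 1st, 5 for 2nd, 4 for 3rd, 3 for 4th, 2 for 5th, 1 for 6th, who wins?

Fresno

Fresno: 5×4 + 4×5 + 4×6 + 5×4 + 5×6 = 114
Houston: 5×1 + 4×1 + 4×3 + 5×5 + 5×4 = 66
Denver: 5×6 + 4×3 + 4×2 + 5×2 + 5×3 = 75
Geneva: 5×2 + 4×4 + 4×4 + 5×1 + 5×1 = 52
Edmonton: 5×5 + 4×6 + 4×1 + 5×6 + 5×2 = 93
Boston: 5×3 + 4×2 + 4×5 + 5×3 + 5×5 = 83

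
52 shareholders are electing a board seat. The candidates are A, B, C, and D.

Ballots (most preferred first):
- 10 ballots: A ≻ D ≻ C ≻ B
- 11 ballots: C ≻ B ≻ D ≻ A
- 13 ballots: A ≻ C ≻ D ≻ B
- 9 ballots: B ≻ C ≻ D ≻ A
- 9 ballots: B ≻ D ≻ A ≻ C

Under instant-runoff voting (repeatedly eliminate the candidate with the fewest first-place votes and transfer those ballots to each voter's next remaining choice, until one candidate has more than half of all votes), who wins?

Round 1: A 23, B 18, C 11, D 0. D eliminated.
Round 2: A 23, B 18, C 11. C eliminated.
Round 3: A 23, B 29. B has a majority (≥27).

B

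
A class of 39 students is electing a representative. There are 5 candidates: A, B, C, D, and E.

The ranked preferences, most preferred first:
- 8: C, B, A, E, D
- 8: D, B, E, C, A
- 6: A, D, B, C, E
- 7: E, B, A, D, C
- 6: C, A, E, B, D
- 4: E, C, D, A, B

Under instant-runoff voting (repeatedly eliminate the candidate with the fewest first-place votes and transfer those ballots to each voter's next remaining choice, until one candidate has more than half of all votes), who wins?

Round 1: A 6, B 0, C 14, D 8, E 11. B eliminated.
Round 2: A 6, C 14, D 8, E 11. A eliminated.
Round 3: C 14, D 14, E 11. E eliminated.
Round 4: C 18, D 21. D has a majority (≥20).

D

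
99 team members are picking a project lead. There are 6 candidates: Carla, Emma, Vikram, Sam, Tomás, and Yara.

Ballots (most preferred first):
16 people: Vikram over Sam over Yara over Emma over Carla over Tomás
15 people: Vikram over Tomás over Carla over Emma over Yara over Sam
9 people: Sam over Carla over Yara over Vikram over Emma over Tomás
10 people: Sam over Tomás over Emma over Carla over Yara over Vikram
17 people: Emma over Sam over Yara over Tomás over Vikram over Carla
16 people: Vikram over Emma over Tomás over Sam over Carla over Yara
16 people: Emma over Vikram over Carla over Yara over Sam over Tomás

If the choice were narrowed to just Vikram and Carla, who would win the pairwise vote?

Vikram is ranked above Carla on 80 ballots; Carla above Vikram on 19.

Vikram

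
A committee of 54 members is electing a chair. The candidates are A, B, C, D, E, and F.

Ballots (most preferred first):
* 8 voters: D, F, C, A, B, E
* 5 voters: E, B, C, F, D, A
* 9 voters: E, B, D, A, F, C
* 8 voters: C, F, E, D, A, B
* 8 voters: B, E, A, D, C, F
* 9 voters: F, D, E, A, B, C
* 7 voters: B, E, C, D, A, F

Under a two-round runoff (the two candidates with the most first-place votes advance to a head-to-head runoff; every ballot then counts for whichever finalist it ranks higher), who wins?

E

Round 1 first-place votes: A 0, B 15, C 8, D 8, E 14, F 9. B and E advance.
Runoff: B is ranked above E on 23 ballots, E above B on 31.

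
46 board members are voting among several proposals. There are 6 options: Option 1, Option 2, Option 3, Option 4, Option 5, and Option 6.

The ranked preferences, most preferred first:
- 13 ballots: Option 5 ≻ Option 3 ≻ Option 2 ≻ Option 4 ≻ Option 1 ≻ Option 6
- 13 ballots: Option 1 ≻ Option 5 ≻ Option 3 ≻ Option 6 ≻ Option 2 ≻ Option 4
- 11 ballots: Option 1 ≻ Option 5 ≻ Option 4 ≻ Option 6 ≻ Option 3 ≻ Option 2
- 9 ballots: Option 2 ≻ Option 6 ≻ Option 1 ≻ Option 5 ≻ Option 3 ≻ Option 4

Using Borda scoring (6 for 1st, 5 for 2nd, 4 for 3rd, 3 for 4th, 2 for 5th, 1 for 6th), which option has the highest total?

Option 1: 13×2 + 13×6 + 11×6 + 9×4 = 206
Option 2: 13×4 + 13×2 + 11×1 + 9×6 = 143
Option 3: 13×5 + 13×4 + 11×2 + 9×2 = 157
Option 4: 13×3 + 13×1 + 11×4 + 9×1 = 105
Option 5: 13×6 + 13×5 + 11×5 + 9×3 = 225
Option 6: 13×1 + 13×3 + 11×3 + 9×5 = 130

Option 5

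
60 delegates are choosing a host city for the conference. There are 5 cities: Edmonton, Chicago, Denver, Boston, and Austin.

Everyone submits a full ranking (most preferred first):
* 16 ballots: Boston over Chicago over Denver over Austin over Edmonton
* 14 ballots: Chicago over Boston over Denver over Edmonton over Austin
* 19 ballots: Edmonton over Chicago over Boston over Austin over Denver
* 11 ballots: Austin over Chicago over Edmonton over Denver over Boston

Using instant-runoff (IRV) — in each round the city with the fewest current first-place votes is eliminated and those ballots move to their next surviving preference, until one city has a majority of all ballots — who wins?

Chicago

Round 1: Edmonton 19, Chicago 14, Denver 0, Boston 16, Austin 11. Denver eliminated.
Round 2: Edmonton 19, Chicago 14, Boston 16, Austin 11. Austin eliminated.
Round 3: Edmonton 19, Chicago 25, Boston 16. Boston eliminated.
Round 4: Edmonton 19, Chicago 41. Chicago has a majority (≥31).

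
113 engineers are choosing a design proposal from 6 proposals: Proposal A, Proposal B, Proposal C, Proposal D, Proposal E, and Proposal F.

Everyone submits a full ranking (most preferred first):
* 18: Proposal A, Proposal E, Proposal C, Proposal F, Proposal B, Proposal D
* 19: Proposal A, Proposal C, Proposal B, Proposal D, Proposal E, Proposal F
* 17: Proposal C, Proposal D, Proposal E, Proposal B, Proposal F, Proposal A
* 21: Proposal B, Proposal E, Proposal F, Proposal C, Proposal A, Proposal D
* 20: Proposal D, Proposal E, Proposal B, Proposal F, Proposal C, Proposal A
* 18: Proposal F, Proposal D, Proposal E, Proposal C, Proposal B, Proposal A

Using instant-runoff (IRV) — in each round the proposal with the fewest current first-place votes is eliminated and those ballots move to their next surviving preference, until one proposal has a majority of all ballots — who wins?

Round 1: Proposal A 37, Proposal B 21, Proposal C 17, Proposal D 20, Proposal E 0, Proposal F 18. Proposal E eliminated.
Round 2: Proposal A 37, Proposal B 21, Proposal C 17, Proposal D 20, Proposal F 18. Proposal C eliminated.
Round 3: Proposal A 37, Proposal B 21, Proposal D 37, Proposal F 18. Proposal F eliminated.
Round 4: Proposal A 37, Proposal B 21, Proposal D 55. Proposal B eliminated.
Round 5: Proposal A 58, Proposal D 55. Proposal A has a majority (≥57).

Proposal A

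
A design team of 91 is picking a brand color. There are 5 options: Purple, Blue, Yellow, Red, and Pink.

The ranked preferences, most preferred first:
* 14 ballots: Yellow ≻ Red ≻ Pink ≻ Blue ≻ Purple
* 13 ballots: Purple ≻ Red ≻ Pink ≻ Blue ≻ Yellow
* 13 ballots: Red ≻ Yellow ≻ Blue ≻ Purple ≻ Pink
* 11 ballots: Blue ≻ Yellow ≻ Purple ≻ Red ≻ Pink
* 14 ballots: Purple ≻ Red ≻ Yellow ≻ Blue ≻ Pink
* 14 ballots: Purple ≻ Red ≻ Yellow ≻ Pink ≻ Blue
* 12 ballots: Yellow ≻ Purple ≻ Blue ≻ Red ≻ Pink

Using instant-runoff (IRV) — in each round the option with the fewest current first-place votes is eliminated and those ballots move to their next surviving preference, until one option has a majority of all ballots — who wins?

Yellow

Round 1: Purple 41, Blue 11, Yellow 26, Red 13, Pink 0. Pink eliminated.
Round 2: Purple 41, Blue 11, Yellow 26, Red 13. Blue eliminated.
Round 3: Purple 41, Yellow 37, Red 13. Red eliminated.
Round 4: Purple 41, Yellow 50. Yellow has a majority (≥46).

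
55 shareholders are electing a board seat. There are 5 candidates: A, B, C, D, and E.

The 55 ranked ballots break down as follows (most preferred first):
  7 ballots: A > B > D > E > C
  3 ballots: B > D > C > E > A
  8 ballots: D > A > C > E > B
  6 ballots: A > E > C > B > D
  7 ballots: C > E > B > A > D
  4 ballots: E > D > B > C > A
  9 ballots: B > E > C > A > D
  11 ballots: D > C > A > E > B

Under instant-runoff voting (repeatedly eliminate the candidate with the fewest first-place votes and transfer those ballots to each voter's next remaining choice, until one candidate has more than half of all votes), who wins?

B

Round 1: A 13, B 12, C 7, D 19, E 4. E eliminated.
Round 2: A 13, B 12, C 7, D 23. C eliminated.
Round 3: A 13, B 19, D 23. A eliminated.
Round 4: B 32, D 23. B has a majority (≥28).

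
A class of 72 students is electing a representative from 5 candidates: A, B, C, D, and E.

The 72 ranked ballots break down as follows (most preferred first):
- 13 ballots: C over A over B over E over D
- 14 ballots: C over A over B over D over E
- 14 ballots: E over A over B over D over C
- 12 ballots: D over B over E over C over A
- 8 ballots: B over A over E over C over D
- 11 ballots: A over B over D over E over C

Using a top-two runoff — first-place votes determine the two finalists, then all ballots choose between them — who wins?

E

Round 1 first-place votes: A 11, B 8, C 27, D 12, E 14. C and E advance.
Runoff: C is ranked above E on 27 ballots, E above C on 45.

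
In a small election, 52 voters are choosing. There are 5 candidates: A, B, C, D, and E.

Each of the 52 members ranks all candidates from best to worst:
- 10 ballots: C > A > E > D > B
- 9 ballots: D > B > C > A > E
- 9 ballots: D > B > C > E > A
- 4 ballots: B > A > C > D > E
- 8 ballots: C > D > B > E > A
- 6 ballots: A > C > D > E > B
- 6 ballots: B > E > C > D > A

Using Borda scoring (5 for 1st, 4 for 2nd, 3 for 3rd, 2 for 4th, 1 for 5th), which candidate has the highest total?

C

A: 10×4 + 9×2 + 9×1 + 4×4 + 8×1 + 6×5 + 6×1 = 127
B: 10×1 + 9×4 + 9×4 + 4×5 + 8×3 + 6×1 + 6×5 = 162
C: 10×5 + 9×3 + 9×3 + 4×3 + 8×5 + 6×4 + 6×3 = 198
D: 10×2 + 9×5 + 9×5 + 4×2 + 8×4 + 6×3 + 6×2 = 180
E: 10×3 + 9×1 + 9×2 + 4×1 + 8×2 + 6×2 + 6×4 = 113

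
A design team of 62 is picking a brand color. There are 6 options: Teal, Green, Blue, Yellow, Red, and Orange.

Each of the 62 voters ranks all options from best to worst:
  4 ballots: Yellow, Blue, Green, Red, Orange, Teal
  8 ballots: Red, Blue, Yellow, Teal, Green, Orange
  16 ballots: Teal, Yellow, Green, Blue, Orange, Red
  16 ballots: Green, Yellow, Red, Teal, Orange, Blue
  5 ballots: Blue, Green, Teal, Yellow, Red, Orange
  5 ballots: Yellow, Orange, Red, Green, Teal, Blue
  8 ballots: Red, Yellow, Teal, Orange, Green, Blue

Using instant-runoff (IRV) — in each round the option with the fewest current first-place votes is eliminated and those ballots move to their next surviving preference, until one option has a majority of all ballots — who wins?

Green

Round 1: Teal 16, Green 16, Blue 5, Yellow 9, Red 16, Orange 0. Orange eliminated.
Round 2: Teal 16, Green 16, Blue 5, Yellow 9, Red 16. Blue eliminated.
Round 3: Teal 16, Green 21, Yellow 9, Red 16. Yellow eliminated.
Round 4: Teal 16, Green 25, Red 21. Teal eliminated.
Round 5: Green 41, Red 21. Green has a majority (≥32).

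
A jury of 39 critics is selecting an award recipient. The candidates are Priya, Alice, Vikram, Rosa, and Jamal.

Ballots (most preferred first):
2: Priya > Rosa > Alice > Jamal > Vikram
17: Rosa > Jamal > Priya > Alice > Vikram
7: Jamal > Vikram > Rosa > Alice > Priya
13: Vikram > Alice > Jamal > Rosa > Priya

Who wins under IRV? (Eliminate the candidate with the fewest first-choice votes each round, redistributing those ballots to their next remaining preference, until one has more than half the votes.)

Vikram

Round 1: Priya 2, Alice 0, Vikram 13, Rosa 17, Jamal 7. Alice eliminated.
Round 2: Priya 2, Vikram 13, Rosa 17, Jamal 7. Priya eliminated.
Round 3: Vikram 13, Rosa 19, Jamal 7. Jamal eliminated.
Round 4: Vikram 20, Rosa 19. Vikram has a majority (≥20).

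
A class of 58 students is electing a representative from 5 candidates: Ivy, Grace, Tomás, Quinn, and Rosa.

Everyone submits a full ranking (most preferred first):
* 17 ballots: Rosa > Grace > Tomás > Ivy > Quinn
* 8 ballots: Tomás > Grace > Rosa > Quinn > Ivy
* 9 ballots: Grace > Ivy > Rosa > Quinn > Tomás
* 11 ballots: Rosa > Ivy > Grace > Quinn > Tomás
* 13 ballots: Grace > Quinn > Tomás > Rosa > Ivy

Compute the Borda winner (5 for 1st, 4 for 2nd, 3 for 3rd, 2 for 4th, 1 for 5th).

Ivy: 17×2 + 8×1 + 9×4 + 11×4 + 13×1 = 135
Grace: 17×4 + 8×4 + 9×5 + 11×3 + 13×5 = 243
Tomás: 17×3 + 8×5 + 9×1 + 11×1 + 13×3 = 150
Quinn: 17×1 + 8×2 + 9×2 + 11×2 + 13×4 = 125
Rosa: 17×5 + 8×3 + 9×3 + 11×5 + 13×2 = 217

Grace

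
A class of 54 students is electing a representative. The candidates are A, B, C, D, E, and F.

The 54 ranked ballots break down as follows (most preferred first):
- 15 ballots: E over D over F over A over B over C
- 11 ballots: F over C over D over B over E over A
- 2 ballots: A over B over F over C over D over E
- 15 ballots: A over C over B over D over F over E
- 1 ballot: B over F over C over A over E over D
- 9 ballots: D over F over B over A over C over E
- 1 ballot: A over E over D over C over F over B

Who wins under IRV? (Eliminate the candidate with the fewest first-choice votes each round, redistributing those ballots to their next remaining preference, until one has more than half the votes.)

F

Round 1: A 18, B 1, C 0, D 9, E 15, F 11. C eliminated.
Round 2: A 18, B 1, D 9, E 15, F 11. B eliminated.
Round 3: A 18, D 9, E 15, F 12. D eliminated.
Round 4: A 18, E 15, F 21. E eliminated.
Round 5: A 18, F 36. F has a majority (≥28).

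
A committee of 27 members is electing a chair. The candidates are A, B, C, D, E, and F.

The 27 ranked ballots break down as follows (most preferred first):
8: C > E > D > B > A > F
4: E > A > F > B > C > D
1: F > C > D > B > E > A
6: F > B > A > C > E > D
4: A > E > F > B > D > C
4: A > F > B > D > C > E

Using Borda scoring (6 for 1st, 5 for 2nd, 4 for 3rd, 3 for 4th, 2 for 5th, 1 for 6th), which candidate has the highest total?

A

A: 8×2 + 4×5 + 1×1 + 6×4 + 4×6 + 4×6 = 109
B: 8×3 + 4×3 + 1×3 + 6×5 + 4×3 + 4×4 = 97
C: 8×6 + 4×2 + 1×5 + 6×3 + 4×1 + 4×2 = 91
D: 8×4 + 4×1 + 1×4 + 6×1 + 4×2 + 4×3 = 66
E: 8×5 + 4×6 + 1×2 + 6×2 + 4×5 + 4×1 = 102
F: 8×1 + 4×4 + 1×6 + 6×6 + 4×4 + 4×5 = 102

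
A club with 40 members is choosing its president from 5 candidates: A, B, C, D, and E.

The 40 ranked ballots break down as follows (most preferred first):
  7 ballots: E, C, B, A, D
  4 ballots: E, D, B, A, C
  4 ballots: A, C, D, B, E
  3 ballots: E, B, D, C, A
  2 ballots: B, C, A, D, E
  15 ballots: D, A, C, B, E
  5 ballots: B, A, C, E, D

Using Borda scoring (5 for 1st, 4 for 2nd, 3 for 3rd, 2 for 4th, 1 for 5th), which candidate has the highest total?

A: 7×2 + 4×2 + 4×5 + 3×1 + 2×3 + 15×4 + 5×4 = 131
B: 7×3 + 4×3 + 4×2 + 3×4 + 2×5 + 15×2 + 5×5 = 118
C: 7×4 + 4×1 + 4×4 + 3×2 + 2×4 + 15×3 + 5×3 = 122
D: 7×1 + 4×4 + 4×3 + 3×3 + 2×2 + 15×5 + 5×1 = 128
E: 7×5 + 4×5 + 4×1 + 3×5 + 2×1 + 15×1 + 5×2 = 101

A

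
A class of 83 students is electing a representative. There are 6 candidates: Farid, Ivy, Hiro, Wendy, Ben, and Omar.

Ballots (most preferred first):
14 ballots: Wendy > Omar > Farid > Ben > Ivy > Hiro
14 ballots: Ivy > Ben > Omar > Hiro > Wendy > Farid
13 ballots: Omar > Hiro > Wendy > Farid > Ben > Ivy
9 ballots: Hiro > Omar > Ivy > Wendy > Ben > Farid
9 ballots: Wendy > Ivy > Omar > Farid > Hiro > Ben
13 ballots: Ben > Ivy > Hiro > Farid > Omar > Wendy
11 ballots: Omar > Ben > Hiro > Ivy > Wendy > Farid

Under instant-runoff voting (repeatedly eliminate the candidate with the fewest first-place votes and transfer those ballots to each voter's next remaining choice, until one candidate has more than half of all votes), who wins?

Round 1: Farid 0, Ivy 14, Hiro 9, Wendy 23, Ben 13, Omar 24. Farid eliminated.
Round 2: Ivy 14, Hiro 9, Wendy 23, Ben 13, Omar 24. Hiro eliminated.
Round 3: Ivy 14, Wendy 23, Ben 13, Omar 33. Ben eliminated.
Round 4: Ivy 27, Wendy 23, Omar 33. Wendy eliminated.
Round 5: Ivy 36, Omar 47. Omar has a majority (≥42).

Omar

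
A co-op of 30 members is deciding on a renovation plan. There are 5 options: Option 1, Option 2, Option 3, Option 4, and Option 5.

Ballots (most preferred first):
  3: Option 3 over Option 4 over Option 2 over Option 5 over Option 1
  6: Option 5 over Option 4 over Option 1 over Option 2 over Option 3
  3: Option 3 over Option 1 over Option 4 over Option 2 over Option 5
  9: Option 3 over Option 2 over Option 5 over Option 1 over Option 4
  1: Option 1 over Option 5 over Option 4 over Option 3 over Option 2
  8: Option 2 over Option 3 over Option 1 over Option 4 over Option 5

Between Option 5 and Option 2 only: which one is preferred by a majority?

Option 5 is ranked above Option 2 on 7 ballots; Option 2 above Option 5 on 23.

Option 2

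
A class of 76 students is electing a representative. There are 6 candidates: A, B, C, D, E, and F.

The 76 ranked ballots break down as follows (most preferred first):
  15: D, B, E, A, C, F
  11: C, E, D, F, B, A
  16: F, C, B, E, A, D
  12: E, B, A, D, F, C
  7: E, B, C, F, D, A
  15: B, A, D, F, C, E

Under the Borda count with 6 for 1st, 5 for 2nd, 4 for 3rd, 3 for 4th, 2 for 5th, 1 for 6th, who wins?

B

A: 15×3 + 11×1 + 16×2 + 12×4 + 7×1 + 15×5 = 218
B: 15×5 + 11×2 + 16×4 + 12×5 + 7×5 + 15×6 = 346
C: 15×2 + 11×6 + 16×5 + 12×1 + 7×4 + 15×2 = 246
D: 15×6 + 11×4 + 16×1 + 12×3 + 7×2 + 15×4 = 260
E: 15×4 + 11×5 + 16×3 + 12×6 + 7×6 + 15×1 = 292
F: 15×1 + 11×3 + 16×6 + 12×2 + 7×3 + 15×3 = 234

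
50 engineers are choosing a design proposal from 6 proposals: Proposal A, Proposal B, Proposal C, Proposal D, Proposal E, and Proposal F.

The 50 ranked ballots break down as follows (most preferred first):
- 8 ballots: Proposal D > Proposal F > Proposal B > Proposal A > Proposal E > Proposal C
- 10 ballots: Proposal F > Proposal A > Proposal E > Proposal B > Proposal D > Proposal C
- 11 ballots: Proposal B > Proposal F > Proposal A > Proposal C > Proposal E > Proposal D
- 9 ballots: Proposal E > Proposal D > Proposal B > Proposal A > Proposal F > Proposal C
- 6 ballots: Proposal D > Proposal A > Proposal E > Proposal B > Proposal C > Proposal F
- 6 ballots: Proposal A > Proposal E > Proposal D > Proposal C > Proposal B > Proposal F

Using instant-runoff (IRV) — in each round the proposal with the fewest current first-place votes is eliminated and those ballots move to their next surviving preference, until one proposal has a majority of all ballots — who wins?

Proposal E

Round 1: Proposal A 6, Proposal B 11, Proposal C 0, Proposal D 14, Proposal E 9, Proposal F 10. Proposal C eliminated.
Round 2: Proposal A 6, Proposal B 11, Proposal D 14, Proposal E 9, Proposal F 10. Proposal A eliminated.
Round 3: Proposal B 11, Proposal D 14, Proposal E 15, Proposal F 10. Proposal F eliminated.
Round 4: Proposal B 11, Proposal D 14, Proposal E 25. Proposal B eliminated.
Round 5: Proposal D 14, Proposal E 36. Proposal E has a majority (≥26).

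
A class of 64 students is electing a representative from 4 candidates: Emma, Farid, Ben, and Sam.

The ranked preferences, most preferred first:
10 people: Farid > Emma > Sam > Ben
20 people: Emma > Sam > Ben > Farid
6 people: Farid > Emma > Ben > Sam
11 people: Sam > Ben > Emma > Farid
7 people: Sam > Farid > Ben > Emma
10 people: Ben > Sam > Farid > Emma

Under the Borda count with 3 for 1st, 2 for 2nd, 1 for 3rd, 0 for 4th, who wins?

Emma: 10×2 + 20×3 + 6×2 + 11×1 + 7×0 + 10×0 = 103
Farid: 10×3 + 20×0 + 6×3 + 11×0 + 7×2 + 10×1 = 72
Ben: 10×0 + 20×1 + 6×1 + 11×2 + 7×1 + 10×3 = 85
Sam: 10×1 + 20×2 + 6×0 + 11×3 + 7×3 + 10×2 = 124

Sam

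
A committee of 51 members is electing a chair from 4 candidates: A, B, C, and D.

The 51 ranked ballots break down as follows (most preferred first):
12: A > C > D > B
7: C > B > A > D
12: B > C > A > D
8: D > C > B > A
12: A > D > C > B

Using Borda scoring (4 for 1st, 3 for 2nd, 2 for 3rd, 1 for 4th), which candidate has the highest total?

A: 12×4 + 7×2 + 12×2 + 8×1 + 12×4 = 142
B: 12×1 + 7×3 + 12×4 + 8×2 + 12×1 = 109
C: 12×3 + 7×4 + 12×3 + 8×3 + 12×2 = 148
D: 12×2 + 7×1 + 12×1 + 8×4 + 12×3 = 111

C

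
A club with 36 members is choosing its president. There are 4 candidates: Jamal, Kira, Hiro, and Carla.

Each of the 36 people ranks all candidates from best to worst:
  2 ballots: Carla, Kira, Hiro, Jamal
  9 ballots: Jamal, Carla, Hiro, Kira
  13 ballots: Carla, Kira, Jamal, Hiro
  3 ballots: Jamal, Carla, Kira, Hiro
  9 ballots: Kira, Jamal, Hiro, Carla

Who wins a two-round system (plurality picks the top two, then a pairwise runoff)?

Jamal

Round 1 first-place votes: Jamal 12, Kira 9, Hiro 0, Carla 15. Carla and Jamal advance.
Runoff: Carla is ranked above Jamal on 15 ballots, Jamal above Carla on 21.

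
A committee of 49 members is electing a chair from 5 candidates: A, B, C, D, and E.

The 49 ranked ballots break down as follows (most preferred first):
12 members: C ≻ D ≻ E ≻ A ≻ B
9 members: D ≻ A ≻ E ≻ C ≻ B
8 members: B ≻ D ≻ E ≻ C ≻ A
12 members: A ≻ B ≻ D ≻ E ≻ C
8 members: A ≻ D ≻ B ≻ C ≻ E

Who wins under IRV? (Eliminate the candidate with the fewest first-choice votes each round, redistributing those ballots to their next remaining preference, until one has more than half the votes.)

Round 1: A 20, B 8, C 12, D 9, E 0. E eliminated.
Round 2: A 20, B 8, C 12, D 9. B eliminated.
Round 3: A 20, C 12, D 17. C eliminated.
Round 4: A 20, D 29. D has a majority (≥25).

D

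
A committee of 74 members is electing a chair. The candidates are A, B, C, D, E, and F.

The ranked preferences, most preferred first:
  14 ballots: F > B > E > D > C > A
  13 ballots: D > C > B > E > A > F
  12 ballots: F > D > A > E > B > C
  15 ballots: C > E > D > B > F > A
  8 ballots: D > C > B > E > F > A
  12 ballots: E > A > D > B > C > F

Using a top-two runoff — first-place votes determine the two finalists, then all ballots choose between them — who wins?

D

Round 1 first-place votes: A 0, B 0, C 15, D 21, E 12, F 26. F and D advance.
Runoff: F is ranked above D on 26 ballots, D above F on 48.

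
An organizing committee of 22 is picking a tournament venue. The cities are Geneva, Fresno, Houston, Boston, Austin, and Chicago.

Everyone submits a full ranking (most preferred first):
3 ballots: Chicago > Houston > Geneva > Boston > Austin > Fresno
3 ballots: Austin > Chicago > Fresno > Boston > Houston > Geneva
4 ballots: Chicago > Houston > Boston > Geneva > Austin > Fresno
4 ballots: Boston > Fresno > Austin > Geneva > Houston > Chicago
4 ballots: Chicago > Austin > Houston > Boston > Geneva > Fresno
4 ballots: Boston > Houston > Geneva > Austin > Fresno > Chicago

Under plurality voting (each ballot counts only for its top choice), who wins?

First-place votes: Geneva 0, Fresno 0, Houston 0, Boston 8, Austin 3, Chicago 11.

Chicago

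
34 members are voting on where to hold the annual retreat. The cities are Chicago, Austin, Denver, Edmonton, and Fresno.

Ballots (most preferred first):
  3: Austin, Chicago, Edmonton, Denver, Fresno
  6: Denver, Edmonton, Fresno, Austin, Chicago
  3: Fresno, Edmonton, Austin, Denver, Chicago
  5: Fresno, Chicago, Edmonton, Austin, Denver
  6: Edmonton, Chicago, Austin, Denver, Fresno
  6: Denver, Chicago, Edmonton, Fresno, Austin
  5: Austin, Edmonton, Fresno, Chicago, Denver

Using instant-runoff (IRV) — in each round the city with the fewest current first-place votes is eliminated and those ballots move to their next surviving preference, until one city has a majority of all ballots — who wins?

Austin

Round 1: Chicago 0, Austin 8, Denver 12, Edmonton 6, Fresno 8. Chicago eliminated.
Round 2: Austin 8, Denver 12, Edmonton 6, Fresno 8. Edmonton eliminated.
Round 3: Austin 14, Denver 12, Fresno 8. Fresno eliminated.
Round 4: Austin 22, Denver 12. Austin has a majority (≥18).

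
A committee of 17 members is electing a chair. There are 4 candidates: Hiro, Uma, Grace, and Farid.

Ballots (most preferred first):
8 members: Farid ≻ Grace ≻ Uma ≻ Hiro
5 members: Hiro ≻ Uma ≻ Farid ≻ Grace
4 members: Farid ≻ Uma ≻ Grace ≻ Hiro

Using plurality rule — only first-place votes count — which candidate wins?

First-place votes: Hiro 5, Uma 0, Grace 0, Farid 12.

Farid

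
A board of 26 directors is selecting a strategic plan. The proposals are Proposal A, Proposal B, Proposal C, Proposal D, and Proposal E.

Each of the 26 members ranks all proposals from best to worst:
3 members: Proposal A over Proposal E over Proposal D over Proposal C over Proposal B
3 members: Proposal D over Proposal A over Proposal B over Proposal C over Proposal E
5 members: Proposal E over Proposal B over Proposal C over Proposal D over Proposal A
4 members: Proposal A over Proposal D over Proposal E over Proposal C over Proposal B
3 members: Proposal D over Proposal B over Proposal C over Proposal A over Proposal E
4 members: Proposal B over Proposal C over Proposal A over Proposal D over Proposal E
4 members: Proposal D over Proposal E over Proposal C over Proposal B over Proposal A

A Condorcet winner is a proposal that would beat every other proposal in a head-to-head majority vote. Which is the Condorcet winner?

Proposal D

Proposal D vs Proposal A: 15–11
Proposal D vs Proposal B: 17–9
Proposal D vs Proposal C: 17–9
Proposal D vs Proposal E: 18–8
Proposal D beats every other proposal.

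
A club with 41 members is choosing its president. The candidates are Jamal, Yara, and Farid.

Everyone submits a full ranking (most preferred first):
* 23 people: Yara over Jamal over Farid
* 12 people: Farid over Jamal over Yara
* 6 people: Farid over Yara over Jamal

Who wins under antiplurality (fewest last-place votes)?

Jamal

Last-place votes: Jamal 6, Yara 12, Farid 23.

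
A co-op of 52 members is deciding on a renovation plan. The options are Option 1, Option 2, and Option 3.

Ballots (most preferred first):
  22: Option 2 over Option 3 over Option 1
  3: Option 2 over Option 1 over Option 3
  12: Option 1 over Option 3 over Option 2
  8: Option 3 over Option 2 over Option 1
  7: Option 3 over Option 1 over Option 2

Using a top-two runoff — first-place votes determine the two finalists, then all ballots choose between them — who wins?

Option 3

Round 1 first-place votes: Option 1 12, Option 2 25, Option 3 15. Option 2 and Option 3 advance.
Runoff: Option 2 is ranked above Option 3 on 25 ballots, Option 3 above Option 2 on 27.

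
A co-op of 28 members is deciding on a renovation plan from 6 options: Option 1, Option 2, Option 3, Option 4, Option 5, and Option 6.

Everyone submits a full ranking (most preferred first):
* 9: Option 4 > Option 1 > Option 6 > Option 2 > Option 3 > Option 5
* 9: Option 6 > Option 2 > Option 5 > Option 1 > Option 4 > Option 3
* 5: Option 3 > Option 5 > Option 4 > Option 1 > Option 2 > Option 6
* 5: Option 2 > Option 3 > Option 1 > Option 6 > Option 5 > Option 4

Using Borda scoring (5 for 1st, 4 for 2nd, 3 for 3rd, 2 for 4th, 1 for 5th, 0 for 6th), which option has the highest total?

Option 2

Option 1: 9×4 + 9×2 + 5×2 + 5×3 = 79
Option 2: 9×2 + 9×4 + 5×1 + 5×5 = 84
Option 3: 9×1 + 9×0 + 5×5 + 5×4 = 54
Option 4: 9×5 + 9×1 + 5×3 + 5×0 = 69
Option 5: 9×0 + 9×3 + 5×4 + 5×1 = 52
Option 6: 9×3 + 9×5 + 5×0 + 5×2 = 82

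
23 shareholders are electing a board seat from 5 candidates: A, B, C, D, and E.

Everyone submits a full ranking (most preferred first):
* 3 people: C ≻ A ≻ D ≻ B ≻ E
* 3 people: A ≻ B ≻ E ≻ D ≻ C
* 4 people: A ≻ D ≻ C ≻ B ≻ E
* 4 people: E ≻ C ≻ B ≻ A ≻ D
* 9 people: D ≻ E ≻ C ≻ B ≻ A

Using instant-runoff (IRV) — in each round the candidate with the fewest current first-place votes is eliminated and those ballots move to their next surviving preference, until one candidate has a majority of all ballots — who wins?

A

Round 1: A 7, B 0, C 3, D 9, E 4. B eliminated.
Round 2: A 7, C 3, D 9, E 4. C eliminated.
Round 3: A 10, D 9, E 4. E eliminated.
Round 4: A 14, D 9. A has a majority (≥12).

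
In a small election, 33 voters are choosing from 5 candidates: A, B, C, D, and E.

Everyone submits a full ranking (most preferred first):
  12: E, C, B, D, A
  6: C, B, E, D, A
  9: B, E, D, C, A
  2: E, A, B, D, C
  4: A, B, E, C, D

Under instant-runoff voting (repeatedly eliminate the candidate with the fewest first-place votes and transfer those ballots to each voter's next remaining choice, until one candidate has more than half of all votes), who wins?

Round 1: A 4, B 9, C 6, D 0, E 14. D eliminated.
Round 2: A 4, B 9, C 6, E 14. A eliminated.
Round 3: B 13, C 6, E 14. C eliminated.
Round 4: B 19, E 14. B has a majority (≥17).

B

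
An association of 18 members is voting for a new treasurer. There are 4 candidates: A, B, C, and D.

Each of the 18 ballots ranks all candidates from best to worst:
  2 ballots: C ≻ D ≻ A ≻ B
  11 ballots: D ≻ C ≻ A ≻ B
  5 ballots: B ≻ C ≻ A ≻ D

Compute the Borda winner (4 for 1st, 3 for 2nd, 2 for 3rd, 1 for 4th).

C

A: 2×2 + 11×2 + 5×2 = 36
B: 2×1 + 11×1 + 5×4 = 33
C: 2×4 + 11×3 + 5×3 = 56
D: 2×3 + 11×4 + 5×1 = 55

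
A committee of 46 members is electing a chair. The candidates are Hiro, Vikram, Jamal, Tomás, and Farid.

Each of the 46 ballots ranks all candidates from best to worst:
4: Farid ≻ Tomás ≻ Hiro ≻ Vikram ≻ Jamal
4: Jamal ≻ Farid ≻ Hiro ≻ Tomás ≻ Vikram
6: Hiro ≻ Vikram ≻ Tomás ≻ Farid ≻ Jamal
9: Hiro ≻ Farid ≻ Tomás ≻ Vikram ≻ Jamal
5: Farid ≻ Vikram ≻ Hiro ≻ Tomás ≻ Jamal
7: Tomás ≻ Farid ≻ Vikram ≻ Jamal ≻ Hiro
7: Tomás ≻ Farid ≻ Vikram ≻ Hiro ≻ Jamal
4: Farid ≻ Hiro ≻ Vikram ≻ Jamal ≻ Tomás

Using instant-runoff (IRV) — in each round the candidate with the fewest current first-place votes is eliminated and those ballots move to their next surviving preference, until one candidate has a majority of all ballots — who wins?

Round 1: Hiro 15, Vikram 0, Jamal 4, Tomás 14, Farid 13. Vikram eliminated.
Round 2: Hiro 15, Jamal 4, Tomás 14, Farid 13. Jamal eliminated.
Round 3: Hiro 15, Tomás 14, Farid 17. Tomás eliminated.
Round 4: Hiro 15, Farid 31. Farid has a majority (≥24).

Farid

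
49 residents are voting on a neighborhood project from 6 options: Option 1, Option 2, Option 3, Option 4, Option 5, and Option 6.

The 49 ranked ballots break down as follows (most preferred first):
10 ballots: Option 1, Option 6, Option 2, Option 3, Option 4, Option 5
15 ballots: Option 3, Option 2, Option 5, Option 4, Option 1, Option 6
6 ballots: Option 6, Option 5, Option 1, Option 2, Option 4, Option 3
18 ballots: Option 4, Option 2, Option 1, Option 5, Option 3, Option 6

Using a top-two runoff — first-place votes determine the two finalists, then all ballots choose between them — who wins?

Round 1 first-place votes: Option 1 10, Option 2 0, Option 3 15, Option 4 18, Option 5 0, Option 6 6. Option 4 and Option 3 advance.
Runoff: Option 4 is ranked above Option 3 on 24 ballots, Option 3 above Option 4 on 25.

Option 3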